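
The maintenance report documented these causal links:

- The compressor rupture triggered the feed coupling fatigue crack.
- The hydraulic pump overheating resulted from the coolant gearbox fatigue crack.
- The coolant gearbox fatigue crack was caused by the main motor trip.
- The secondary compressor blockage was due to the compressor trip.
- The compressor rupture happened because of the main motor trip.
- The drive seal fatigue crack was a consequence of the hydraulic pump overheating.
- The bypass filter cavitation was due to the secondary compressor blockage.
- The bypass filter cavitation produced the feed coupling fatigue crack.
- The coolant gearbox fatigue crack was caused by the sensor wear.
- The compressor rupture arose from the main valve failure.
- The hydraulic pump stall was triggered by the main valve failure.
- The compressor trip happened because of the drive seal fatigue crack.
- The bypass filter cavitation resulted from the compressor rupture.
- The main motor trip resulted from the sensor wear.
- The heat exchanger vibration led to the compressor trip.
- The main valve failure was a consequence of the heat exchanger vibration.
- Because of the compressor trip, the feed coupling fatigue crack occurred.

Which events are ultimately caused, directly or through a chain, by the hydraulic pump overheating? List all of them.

Direct effects: the drive seal fatigue crack.
2 steps out: the compressor trip.
3 steps out: the secondary compressor blockage, the feed coupling fatigue crack.
4 steps out: the bypass filter cavitation.
Not reachable from it: the heat exchanger vibration, the sensor wear, the main motor trip, the main valve failure, the coolant gearbox fatigue crack, the hydraulic pump stall, the compressor rupture.

the bypass filter cavitation, the compressor trip, the drive seal fatigue crack, the feed coupling fatigue crack, the secondary compressor blockage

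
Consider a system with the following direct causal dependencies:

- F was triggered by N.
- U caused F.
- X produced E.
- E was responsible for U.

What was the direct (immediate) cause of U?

Upstream contributors include X, but only E feeds directly into U.

E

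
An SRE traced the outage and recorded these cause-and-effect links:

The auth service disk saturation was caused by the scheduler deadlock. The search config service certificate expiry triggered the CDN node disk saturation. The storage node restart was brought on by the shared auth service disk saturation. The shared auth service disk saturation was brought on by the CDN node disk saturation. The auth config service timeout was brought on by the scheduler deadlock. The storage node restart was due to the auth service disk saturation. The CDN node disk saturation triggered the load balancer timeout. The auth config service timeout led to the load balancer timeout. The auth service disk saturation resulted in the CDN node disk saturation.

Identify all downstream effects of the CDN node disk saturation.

Direct effects: the load balancer timeout, the shared auth service disk saturation.
2 steps out: the storage node restart.
Not reachable from it: the scheduler deadlock, the auth service disk saturation, the search config service certificate expiry, the auth config service timeout.

the load balancer timeout, the shared auth service disk saturation, the storage node restart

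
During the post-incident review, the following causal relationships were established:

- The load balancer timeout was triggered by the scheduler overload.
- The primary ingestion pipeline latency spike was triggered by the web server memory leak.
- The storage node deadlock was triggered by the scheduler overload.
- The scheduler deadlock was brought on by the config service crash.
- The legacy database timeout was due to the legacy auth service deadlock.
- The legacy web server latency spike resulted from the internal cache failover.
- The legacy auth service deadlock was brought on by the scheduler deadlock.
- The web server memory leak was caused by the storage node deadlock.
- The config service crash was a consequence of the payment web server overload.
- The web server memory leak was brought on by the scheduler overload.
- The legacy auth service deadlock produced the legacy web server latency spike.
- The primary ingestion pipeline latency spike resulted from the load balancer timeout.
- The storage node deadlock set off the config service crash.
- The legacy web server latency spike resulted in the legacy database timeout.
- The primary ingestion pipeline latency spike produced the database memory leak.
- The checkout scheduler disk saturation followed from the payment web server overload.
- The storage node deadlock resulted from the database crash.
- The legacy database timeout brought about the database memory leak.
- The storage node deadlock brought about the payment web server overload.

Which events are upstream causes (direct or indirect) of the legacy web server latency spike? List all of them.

the config service crash, the database crash, the internal cache failover, the legacy auth service deadlock, the payment web server overload, the scheduler deadlock, the scheduler overload, the storage node deadlock

Immediate causes of the legacy web server latency spike: the legacy auth service deadlock, the internal cache failover.
Further upstream: the scheduler overload, the database crash, the storage node deadlock, the payment web server overload, the config service crash, the scheduler deadlock.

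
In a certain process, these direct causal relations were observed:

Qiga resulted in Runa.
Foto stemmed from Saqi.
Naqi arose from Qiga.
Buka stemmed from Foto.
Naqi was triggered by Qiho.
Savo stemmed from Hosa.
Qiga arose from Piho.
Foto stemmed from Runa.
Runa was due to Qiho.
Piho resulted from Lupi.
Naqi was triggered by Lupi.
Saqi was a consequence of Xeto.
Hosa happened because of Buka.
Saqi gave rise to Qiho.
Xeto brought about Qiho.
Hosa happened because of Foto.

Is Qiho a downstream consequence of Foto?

Foto leads to Buka, Hosa, Savo; Qiho is not among them.

No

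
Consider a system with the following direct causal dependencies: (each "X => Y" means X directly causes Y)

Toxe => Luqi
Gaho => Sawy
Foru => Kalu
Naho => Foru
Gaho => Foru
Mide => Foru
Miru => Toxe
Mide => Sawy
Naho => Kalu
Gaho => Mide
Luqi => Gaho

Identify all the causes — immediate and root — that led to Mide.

Immediate cause of Mide: Gaho.
Further upstream: Miru, Toxe, Luqi.

Gaho, Luqi, Miru, Toxe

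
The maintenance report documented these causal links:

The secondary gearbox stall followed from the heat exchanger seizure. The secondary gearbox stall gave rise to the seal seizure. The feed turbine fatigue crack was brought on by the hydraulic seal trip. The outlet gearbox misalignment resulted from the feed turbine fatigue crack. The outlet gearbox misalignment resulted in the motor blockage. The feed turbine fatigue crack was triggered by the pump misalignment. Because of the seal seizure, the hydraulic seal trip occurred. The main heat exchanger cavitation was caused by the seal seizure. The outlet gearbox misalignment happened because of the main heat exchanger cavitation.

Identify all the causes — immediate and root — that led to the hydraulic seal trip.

the heat exchanger seizure, the seal seizure, the secondary gearbox stall

Immediate cause of the hydraulic seal trip: the seal seizure.
Further upstream: the heat exchanger seizure, the secondary gearbox stall.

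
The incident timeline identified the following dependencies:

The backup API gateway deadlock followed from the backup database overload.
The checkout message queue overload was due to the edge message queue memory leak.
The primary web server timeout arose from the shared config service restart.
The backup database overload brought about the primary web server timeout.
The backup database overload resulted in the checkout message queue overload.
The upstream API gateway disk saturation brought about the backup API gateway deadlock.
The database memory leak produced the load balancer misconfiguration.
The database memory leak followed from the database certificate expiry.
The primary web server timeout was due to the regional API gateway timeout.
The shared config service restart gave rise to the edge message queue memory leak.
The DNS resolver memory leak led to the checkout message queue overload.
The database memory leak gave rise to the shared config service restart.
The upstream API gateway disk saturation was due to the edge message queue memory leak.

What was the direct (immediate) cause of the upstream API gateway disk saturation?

Upstream contributors include the database certificate expiry, the database memory leak, the shared config service restart, but only the edge message queue memory leak feeds directly into the upstream API gateway disk saturation.

the edge message queue memory leak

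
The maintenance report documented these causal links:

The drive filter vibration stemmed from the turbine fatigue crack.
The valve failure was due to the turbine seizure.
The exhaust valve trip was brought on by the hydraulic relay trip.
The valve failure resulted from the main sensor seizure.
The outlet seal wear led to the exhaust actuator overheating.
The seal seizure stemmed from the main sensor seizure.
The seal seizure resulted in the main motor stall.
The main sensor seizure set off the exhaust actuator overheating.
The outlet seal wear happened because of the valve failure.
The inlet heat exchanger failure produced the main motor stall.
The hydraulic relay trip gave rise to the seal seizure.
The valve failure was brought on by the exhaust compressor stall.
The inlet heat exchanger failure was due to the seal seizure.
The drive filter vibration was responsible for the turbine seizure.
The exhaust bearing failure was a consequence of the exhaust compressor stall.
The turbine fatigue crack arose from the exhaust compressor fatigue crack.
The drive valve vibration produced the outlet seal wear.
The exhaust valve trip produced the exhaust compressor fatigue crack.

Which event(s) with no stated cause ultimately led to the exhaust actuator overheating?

Tracing upstream from the exhaust actuator overheating: the exhaust actuator overheating ← the outlet seal wear ← the valve failure ← the exhaust compressor stall.
A separate upstream branch: the exhaust actuator overheating ← the outlet seal wear ← the valve failure ← the turbine seizure ← the drive filter vibration ← the turbine fatigue crack ← the exhaust compressor fatigue crack ← the exhaust valve trip ← the hydraulic relay trip.
A separate upstream branch: the exhaust actuator overheating ← the main sensor seizure.
A separate upstream branch: the exhaust actuator overheating ← the outlet seal wear ← the drive valve vibration.
Each of those chain origins has no stated cause.

the drive valve vibration, the exhaust compressor stall, the hydraulic relay trip, the main sensor seizure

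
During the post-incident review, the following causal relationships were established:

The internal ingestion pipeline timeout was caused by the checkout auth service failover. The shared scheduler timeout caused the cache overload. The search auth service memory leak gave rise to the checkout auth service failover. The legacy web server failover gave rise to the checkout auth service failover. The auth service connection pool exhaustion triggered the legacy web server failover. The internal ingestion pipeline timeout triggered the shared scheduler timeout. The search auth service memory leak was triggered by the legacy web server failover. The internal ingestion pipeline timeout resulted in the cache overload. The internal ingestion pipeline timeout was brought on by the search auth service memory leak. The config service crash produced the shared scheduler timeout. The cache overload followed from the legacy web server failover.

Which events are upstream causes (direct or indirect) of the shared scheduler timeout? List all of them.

the auth service connection pool exhaustion, the checkout auth service failover, the config service crash, the internal ingestion pipeline timeout, the legacy web server failover, the search auth service memory leak

Immediate causes of the shared scheduler timeout: the internal ingestion pipeline timeout, the config service crash.
Further upstream: the auth service connection pool exhaustion, the legacy web server failover, the search auth service memory leak, the checkout auth service failover.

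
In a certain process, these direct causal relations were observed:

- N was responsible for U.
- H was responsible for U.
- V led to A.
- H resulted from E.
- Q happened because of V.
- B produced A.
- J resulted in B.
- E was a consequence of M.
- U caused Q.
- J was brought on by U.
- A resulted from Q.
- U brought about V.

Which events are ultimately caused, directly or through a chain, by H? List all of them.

A, B, J, Q, U, V

Direct effects: U.
2 steps out: J, V, Q.
3 steps out: B, A.
Not reachable from it: M, E, N.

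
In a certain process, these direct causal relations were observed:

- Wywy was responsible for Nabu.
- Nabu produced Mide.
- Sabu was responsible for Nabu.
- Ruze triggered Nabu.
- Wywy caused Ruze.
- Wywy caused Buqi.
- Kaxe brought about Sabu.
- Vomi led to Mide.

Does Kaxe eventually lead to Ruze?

Kaxe leads to Sabu, Nabu, Mide; Ruze is not among them.

No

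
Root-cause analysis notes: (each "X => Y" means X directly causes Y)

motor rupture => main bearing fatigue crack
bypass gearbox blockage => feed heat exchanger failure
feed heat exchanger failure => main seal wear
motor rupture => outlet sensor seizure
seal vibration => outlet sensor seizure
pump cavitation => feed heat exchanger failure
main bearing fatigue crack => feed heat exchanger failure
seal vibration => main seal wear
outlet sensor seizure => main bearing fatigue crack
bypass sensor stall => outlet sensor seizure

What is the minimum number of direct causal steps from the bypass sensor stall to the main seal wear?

Shortest chain: the bypass sensor stall → the outlet sensor seizure → the main bearing fatigue crack → the feed heat exchanger failure → the main seal wear.

4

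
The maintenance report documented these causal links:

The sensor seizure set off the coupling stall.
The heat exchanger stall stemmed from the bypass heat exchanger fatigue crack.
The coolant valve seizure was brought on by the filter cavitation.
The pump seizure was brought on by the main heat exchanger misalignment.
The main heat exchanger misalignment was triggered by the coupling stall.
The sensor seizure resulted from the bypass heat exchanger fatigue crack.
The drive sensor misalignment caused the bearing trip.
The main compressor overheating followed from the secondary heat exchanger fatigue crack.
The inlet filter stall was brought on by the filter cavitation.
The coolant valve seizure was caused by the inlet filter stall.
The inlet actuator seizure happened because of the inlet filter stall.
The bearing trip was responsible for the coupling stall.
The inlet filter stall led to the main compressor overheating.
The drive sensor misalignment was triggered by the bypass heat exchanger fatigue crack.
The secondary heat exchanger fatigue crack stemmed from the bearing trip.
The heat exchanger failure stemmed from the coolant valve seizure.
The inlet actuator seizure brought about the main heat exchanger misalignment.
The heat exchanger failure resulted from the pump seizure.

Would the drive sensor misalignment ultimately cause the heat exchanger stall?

No

The drive sensor misalignment leads to the bearing trip, the secondary heat exchanger fatigue crack, the main compressor overheating, the coupling stall, the main heat exchanger misalignment, the pump seizure, the heat exchanger failure; the heat exchanger stall is not among them.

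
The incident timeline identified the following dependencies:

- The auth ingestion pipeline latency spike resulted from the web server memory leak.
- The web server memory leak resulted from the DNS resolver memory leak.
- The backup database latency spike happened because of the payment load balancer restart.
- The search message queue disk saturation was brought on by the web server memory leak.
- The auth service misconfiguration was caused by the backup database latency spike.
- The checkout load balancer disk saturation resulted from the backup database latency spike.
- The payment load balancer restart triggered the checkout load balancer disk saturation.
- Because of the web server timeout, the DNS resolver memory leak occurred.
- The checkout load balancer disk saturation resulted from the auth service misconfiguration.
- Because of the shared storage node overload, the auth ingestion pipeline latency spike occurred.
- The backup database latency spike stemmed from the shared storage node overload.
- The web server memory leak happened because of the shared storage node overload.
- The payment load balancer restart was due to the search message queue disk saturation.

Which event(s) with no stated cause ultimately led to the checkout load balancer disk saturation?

Tracing upstream from the checkout load balancer disk saturation: the checkout load balancer disk saturation ← the payment load balancer restart ← the search message queue disk saturation ← the web server memory leak ← the DNS resolver memory leak ← the web server timeout.
A separate upstream branch: the checkout load balancer disk saturation ← the backup database latency spike ← the shared storage node overload.
Each of those chain origins has no stated cause.

the shared storage node overload, the web server timeout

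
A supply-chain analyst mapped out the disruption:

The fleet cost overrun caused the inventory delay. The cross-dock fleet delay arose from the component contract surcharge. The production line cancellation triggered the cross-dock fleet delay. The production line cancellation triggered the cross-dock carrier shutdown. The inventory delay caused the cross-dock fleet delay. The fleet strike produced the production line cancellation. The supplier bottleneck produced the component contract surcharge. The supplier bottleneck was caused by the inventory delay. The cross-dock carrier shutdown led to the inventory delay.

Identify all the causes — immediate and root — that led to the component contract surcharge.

Immediate cause of the component contract surcharge: the supplier bottleneck.
Further upstream: the fleet strike, the production line cancellation, the cross-dock carrier shutdown, the inventory delay, the fleet cost overrun.

the cross-dock carrier shutdown, the fleet cost overrun, the fleet strike, the inventory delay, the production line cancellation, the supplier bottleneck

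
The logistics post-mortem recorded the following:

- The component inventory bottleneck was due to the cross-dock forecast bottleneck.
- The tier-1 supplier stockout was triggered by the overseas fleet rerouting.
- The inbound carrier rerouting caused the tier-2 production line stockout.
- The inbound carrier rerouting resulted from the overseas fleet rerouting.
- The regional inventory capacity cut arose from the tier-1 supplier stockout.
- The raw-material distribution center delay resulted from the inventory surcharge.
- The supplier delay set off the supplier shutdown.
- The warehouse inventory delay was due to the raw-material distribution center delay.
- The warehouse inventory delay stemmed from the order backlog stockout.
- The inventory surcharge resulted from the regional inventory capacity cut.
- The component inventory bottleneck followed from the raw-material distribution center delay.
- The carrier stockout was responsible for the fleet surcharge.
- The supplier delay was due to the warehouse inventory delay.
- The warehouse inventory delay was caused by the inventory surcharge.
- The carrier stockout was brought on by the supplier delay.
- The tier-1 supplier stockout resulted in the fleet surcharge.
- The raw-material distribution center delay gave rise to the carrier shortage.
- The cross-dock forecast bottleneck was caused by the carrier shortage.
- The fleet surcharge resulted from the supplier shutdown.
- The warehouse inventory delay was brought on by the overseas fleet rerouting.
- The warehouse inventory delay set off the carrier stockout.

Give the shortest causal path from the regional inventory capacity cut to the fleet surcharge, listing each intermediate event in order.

the regional inventory capacity cut → the inventory surcharge
the inventory surcharge → the warehouse inventory delay
the warehouse inventory delay → the carrier stockout
the carrier stockout → the fleet surcharge
Length: 4 steps.

the regional inventory capacity cut → the inventory surcharge → the warehouse inventory delay → the carrier stockout → the fleet surcharge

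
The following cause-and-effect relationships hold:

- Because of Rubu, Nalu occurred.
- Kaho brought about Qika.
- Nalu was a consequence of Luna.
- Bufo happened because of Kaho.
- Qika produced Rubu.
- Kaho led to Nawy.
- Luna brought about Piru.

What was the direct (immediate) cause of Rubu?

Upstream contributors include Kaho, but only Qika feeds directly into Rubu.

Qika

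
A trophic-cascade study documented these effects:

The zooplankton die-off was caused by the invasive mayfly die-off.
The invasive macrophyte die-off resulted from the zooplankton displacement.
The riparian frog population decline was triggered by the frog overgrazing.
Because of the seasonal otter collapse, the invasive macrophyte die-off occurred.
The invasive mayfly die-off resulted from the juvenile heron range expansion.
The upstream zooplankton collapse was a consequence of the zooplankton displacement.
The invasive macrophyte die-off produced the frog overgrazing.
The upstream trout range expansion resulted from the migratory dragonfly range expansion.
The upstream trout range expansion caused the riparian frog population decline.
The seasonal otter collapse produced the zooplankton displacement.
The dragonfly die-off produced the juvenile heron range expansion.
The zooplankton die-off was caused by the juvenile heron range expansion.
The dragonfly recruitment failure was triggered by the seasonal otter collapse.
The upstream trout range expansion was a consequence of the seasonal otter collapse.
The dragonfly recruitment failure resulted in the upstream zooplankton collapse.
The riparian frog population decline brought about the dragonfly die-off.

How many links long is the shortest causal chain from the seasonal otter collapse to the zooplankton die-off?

5

Shortest chain: the seasonal otter collapse → the upstream trout range expansion → the riparian frog population decline → the dragonfly die-off → the juvenile heron range expansion → the zooplankton die-off.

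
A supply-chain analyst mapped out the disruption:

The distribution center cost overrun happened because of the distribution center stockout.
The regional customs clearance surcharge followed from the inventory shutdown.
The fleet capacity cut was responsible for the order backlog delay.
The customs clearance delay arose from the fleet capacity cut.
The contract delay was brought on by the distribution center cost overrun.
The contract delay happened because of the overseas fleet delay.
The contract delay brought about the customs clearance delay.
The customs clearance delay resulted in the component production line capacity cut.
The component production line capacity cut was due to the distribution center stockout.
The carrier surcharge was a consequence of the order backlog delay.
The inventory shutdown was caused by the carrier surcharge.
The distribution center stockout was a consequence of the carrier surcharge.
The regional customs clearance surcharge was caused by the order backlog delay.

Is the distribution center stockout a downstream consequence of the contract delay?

The contract delay leads to the customs clearance delay, the component production line capacity cut; the distribution center stockout is not among them.

No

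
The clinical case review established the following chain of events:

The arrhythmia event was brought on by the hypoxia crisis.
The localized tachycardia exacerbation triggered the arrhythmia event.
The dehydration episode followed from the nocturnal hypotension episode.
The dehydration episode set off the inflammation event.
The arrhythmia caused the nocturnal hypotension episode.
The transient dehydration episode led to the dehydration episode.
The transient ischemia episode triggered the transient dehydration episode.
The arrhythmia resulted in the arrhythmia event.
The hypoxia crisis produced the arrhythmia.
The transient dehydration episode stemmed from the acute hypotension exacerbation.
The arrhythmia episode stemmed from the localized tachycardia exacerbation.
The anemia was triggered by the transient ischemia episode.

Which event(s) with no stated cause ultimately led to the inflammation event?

the acute hypotension exacerbation, the hypoxia crisis, the transient ischemia episode

Tracing upstream from the inflammation event: the inflammation event ← the dehydration episode ← the nocturnal hypotension episode ← the arrhythmia ← the hypoxia crisis.
A separate upstream branch: the inflammation event ← the dehydration episode ← the transient dehydration episode ← the transient ischemia episode.
A separate upstream branch: the inflammation event ← the dehydration episode ← the transient dehydration episode ← the acute hypotension exacerbation.
Each of those chain origins has no stated cause.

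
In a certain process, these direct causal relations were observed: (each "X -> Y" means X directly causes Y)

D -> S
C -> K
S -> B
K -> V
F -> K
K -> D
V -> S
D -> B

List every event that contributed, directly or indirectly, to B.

Immediate causes of B: D, S.
Further upstream: F, K, V, C.

C, D, F, K, S, V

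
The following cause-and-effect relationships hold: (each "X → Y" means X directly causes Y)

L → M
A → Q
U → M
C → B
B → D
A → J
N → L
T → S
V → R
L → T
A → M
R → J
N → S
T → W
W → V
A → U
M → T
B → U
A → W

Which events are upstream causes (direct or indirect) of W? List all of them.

Immediate causes of W: A, T.
Further upstream: C, N, B, U, L, M.

A, B, C, L, M, N, T, U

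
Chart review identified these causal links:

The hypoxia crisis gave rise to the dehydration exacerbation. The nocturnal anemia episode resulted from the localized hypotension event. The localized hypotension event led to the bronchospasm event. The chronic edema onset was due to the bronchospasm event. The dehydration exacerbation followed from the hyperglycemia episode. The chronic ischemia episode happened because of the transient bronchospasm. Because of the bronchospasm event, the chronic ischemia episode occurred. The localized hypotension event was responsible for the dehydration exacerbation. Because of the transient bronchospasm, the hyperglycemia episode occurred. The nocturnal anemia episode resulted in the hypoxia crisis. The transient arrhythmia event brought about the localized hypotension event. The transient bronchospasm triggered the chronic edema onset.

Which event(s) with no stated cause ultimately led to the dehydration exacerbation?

the transient arrhythmia event, the transient bronchospasm

Tracing upstream from the dehydration exacerbation: the dehydration exacerbation ← the localized hypotension event ← the transient arrhythmia event.
A separate upstream branch: the dehydration exacerbation ← the hyperglycemia episode ← the transient bronchospasm.
Each of those chain origins has no stated cause.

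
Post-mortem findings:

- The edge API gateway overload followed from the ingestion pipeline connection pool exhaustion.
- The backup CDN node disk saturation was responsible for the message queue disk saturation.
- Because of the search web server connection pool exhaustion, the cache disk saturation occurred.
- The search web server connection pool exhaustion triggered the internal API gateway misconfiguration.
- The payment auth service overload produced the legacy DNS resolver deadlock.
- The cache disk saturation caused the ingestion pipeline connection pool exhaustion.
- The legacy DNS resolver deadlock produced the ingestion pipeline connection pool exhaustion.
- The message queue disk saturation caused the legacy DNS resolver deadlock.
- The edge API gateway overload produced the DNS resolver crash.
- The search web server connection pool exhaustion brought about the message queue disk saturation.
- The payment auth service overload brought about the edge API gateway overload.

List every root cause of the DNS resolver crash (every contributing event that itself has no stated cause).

Tracing upstream from the DNS resolver crash: the DNS resolver crash ← the edge API gateway overload ← the ingestion pipeline connection pool exhaustion ← the cache disk saturation ← the search web server connection pool exhaustion.
A separate upstream branch: the DNS resolver crash ← the edge API gateway overload ← the ingestion pipeline connection pool exhaustion ← the legacy DNS resolver deadlock ← the message queue disk saturation ← the backup CDN node disk saturation.
A separate upstream branch: the DNS resolver crash ← the edge API gateway overload ← the payment auth service overload.
Each of those chain origins has no stated cause.

the backup CDN node disk saturation, the payment auth service overload, the search web server connection pool exhaustion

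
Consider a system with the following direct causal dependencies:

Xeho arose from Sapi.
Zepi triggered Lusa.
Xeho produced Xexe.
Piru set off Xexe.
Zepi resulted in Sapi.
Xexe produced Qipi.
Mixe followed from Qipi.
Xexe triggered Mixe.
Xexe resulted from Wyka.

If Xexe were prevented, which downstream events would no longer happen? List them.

Mixe, Qipi

Downstream of Xexe: Qipi, Mixe.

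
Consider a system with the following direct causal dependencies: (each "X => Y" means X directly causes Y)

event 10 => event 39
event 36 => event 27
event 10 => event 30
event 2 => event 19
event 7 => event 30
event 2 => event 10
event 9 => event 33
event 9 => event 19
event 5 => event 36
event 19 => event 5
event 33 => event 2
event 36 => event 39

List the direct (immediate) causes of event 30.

Upstream contributors include event 9, event 33, event 2, but only event 10, event 7 feed directly into event 30.

event 10, event 7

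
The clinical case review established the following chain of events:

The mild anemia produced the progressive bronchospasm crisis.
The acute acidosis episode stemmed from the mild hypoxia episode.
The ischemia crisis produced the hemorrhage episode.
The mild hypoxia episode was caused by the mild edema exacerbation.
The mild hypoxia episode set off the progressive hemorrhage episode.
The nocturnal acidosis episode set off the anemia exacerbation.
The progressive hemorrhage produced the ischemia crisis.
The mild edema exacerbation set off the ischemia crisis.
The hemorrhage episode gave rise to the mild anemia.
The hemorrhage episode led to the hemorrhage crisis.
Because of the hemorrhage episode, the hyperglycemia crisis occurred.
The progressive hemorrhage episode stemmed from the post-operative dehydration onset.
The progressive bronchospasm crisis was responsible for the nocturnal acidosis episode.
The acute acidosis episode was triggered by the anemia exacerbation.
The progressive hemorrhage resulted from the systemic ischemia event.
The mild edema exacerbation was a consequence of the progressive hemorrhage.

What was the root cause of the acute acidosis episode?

the systemic ischemia event

Tracing upstream from the acute acidosis episode: the acute acidosis episode ← the mild hypoxia episode ← the mild edema exacerbation ← the progressive hemorrhage ← the systemic ischemia event.
The systemic ischemia event has no stated cause, so it is the root.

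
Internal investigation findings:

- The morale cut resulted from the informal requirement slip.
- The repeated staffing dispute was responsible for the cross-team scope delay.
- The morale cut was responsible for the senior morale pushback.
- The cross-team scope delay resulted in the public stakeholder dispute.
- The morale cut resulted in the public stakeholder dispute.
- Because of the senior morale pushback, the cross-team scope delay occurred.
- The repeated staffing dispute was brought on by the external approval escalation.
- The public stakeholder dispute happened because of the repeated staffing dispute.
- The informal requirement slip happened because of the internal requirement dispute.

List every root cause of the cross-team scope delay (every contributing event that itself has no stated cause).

the external approval escalation, the internal requirement dispute

Tracing upstream from the cross-team scope delay: the cross-team scope delay ← the senior morale pushback ← the morale cut ← the informal requirement slip ← the internal requirement dispute.
A separate upstream branch: the cross-team scope delay ← the repeated staffing dispute ← the external approval escalation.
Each of those chain origins has no stated cause.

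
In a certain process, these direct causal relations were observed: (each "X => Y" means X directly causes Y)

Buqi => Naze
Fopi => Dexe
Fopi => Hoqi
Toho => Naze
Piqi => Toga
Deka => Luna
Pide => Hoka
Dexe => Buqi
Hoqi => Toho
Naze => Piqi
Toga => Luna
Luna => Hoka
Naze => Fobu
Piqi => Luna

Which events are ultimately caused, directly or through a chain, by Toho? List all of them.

Direct effects: Naze.
2 steps out: Piqi, Fobu.
3 steps out: Toga, Luna.
4 steps out: Hoka.
Not reachable from it: Deka, Fopi, Hoqi, Dexe, Buqi, Pide.

Fobu, Hoka, Luna, Naze, Piqi, Toga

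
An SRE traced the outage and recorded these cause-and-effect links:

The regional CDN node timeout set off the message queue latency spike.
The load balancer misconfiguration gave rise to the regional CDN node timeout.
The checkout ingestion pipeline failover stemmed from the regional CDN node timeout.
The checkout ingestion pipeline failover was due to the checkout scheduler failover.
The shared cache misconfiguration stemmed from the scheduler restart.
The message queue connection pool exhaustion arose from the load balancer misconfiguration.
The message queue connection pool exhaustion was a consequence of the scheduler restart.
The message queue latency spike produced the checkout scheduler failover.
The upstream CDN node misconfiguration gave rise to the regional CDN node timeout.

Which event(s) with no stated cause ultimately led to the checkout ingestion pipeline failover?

Tracing upstream from the checkout ingestion pipeline failover: the checkout ingestion pipeline failover ← the regional CDN node timeout ← the upstream CDN node misconfiguration.
A separate upstream branch: the checkout ingestion pipeline failover ← the regional CDN node timeout ← the load balancer misconfiguration.
Each of those chain origins has no stated cause.

the load balancer misconfiguration, the upstream CDN node misconfiguration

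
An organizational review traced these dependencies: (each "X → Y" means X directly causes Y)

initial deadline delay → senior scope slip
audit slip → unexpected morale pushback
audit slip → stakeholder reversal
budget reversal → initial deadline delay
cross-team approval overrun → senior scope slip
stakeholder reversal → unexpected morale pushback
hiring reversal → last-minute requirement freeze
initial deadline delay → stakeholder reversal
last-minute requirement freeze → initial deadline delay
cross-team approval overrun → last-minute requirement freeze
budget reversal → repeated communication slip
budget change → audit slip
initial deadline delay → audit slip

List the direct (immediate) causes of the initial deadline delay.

the budget reversal, the last-minute requirement freeze

Upstream contributors include the cross-team approval overrun, the hiring reversal, but only the budget reversal, the last-minute requirement freeze feed directly into the initial deadline delay.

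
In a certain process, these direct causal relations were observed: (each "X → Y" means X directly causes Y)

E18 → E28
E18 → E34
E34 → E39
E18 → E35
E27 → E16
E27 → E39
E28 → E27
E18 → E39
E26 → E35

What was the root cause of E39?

Tracing upstream from E39: E39 ← E18.
E18 has no stated cause, so it is the root.

E18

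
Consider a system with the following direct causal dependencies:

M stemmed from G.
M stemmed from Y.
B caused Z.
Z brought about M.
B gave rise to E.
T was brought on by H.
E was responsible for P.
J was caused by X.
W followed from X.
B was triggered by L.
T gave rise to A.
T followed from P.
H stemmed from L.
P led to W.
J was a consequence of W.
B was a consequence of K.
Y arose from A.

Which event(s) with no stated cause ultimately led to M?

Tracing upstream from M: M ← Z ← B ← K.
A separate upstream branch: M ← Z ← B ← L.
A separate upstream branch: M ← G.
Each of those chain origins has no stated cause.

G, K, L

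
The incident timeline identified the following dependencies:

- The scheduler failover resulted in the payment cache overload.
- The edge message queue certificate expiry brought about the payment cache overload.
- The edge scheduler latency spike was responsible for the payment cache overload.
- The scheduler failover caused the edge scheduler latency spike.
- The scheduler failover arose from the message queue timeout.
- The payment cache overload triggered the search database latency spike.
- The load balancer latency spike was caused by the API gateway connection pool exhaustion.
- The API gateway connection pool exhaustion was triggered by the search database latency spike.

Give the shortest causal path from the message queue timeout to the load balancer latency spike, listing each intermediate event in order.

the message queue timeout → the scheduler failover → the payment cache overload → the search database latency spike → the API gateway connection pool exhaustion → the load balancer latency spike

the message queue timeout → the scheduler failover
the scheduler failover → the payment cache overload
the payment cache overload → the search database latency spike
the search database latency spike → the API gateway connection pool exhaustion
the API gateway connection pool exhaustion → the load balancer latency spike
Length: 5 steps.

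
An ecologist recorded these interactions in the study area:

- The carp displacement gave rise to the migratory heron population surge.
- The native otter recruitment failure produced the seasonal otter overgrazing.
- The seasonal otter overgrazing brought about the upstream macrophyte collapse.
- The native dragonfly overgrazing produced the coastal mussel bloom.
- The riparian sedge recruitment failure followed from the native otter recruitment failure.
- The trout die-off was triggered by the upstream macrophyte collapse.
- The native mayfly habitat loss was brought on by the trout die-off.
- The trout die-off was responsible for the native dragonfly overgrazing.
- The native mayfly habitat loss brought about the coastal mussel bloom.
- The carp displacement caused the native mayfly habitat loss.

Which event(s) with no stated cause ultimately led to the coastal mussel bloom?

the carp displacement, the native otter recruitment failure

Tracing upstream from the coastal mussel bloom: the coastal mussel bloom ← the native mayfly habitat loss ← the trout die-off ← the upstream macrophyte collapse ← the seasonal otter overgrazing ← the native otter recruitment failure.
A separate upstream branch: the coastal mussel bloom ← the native mayfly habitat loss ← the carp displacement.
Each of those chain origins has no stated cause.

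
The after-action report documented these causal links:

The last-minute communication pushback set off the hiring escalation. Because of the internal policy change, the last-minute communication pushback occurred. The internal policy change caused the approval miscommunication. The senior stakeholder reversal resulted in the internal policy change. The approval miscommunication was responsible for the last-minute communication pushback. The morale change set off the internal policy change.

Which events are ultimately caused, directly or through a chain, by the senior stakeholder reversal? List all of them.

the approval miscommunication, the hiring escalation, the internal policy change, the last-minute communication pushback

Direct effects: the internal policy change.
2 steps out: the approval miscommunication, the last-minute communication pushback.
3 steps out: the hiring escalation.
Not reachable from it: the morale change.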